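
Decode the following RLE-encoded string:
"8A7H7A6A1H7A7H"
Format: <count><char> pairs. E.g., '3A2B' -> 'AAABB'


Expanding each <count><char> pair:
  8A -> 'AAAAAAAA'
  7H -> 'HHHHHHH'
  7A -> 'AAAAAAA'
  6A -> 'AAAAAA'
  1H -> 'H'
  7A -> 'AAAAAAA'
  7H -> 'HHHHHHH'

Decoded = AAAAAAAAHHHHHHHAAAAAAAAAAAAAHAAAAAAAHHHHHHH


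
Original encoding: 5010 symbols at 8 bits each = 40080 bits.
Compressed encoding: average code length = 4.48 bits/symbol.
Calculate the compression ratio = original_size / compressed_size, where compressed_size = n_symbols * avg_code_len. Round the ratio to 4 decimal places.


original_size = n_symbols * orig_bits = 5010 * 8 = 40080 bits
compressed_size = n_symbols * avg_code_len = 5010 * 4.48 = 22444.8 bits
ratio = original_size / compressed_size = 40080 / 22444.8 = 1.7857

Compression ratio = 1.7857


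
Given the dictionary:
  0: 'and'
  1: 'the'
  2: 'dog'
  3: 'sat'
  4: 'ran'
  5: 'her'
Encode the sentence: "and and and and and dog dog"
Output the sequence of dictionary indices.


Look up each word in the dictionary:
  'and' -> 0
  'and' -> 0
  'and' -> 0
  'and' -> 0
  'and' -> 0
  'dog' -> 2
  'dog' -> 2

Encoded: [0, 0, 0, 0, 0, 2, 2]


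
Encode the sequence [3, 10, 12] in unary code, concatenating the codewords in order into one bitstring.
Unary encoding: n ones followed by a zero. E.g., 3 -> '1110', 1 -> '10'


Encode each number as n ones followed by a terminating 0:
  3 -> 1110 (4 bits)
  10 -> 11111111110 (11 bits)
  12 -> 1111111111110 (13 bits)
Total length = 4 + 11 + 13 = 28 bits.

Unary([3, 10, 12]) = 1110111111111101111111111110 (28 bits)


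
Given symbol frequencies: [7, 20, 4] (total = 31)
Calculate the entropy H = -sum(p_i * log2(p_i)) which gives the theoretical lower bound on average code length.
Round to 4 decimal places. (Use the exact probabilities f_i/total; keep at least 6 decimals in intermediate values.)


Per-symbol terms -p_i * log2(p_i) with p_i = f_i/31:
  p = 7/31 = 0.225806: log2(p) = -2.146841, -p*log2(p) = 0.484771
  p = 20/31 = 0.645161: log2(p) = -0.632268, -p*log2(p) = 0.407915
  p = 4/31 = 0.129032: log2(p) = -2.954196, -p*log2(p) = 0.381187
H = 0.484771 + 0.407915 + 0.381187 = 1.273873

H = 1.2739 bits/symbol


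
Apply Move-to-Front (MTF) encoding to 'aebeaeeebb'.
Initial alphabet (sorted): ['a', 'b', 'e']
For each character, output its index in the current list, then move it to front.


MTF encoding:
'a': index 0 in ['a', 'b', 'e'] -> ['a', 'b', 'e']
'e': index 2 in ['a', 'b', 'e'] -> ['e', 'a', 'b']
'b': index 2 in ['e', 'a', 'b'] -> ['b', 'e', 'a']
'e': index 1 in ['b', 'e', 'a'] -> ['e', 'b', 'a']
'a': index 2 in ['e', 'b', 'a'] -> ['a', 'e', 'b']
'e': index 1 in ['a', 'e', 'b'] -> ['e', 'a', 'b']
'e': index 0 in ['e', 'a', 'b'] -> ['e', 'a', 'b']
'e': index 0 in ['e', 'a', 'b'] -> ['e', 'a', 'b']
'b': index 2 in ['e', 'a', 'b'] -> ['b', 'e', 'a']
'b': index 0 in ['b', 'e', 'a'] -> ['b', 'e', 'a']


Output: [0, 2, 2, 1, 2, 1, 0, 0, 2, 0]


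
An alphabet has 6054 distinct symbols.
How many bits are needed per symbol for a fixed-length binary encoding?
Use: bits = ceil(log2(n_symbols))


log2(6054) = 12.5637
Bracket: 2^12 = 4096 < 6054 <= 2^13 = 8192
So ceil(log2(6054)) = 13

bits = ceil(log2(6054)) = ceil(12.5637) = 13 bits


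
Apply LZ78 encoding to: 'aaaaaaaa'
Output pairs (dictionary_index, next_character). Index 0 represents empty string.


LZ78 encoding steps:
Dictionary: {0: ''}
Step 1: w='' (idx 0), next='a' -> output (0, 'a'), add 'a' as idx 1
Step 2: w='a' (idx 1), next='a' -> output (1, 'a'), add 'aa' as idx 2
Step 3: w='aa' (idx 2), next='a' -> output (2, 'a'), add 'aaa' as idx 3
Step 4: w='aa' (idx 2), end of input -> output (2, '')


Encoded: [(0, 'a'), (1, 'a'), (2, 'a'), (2, '')]


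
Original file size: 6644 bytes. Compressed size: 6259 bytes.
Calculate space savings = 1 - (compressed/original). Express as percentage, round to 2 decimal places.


ratio = compressed/original = 6259/6644 = 0.942053
savings = 1 - ratio = 1 - 0.942053 = 0.057947
as a percentage: 0.057947 * 100 = 5.79%

Space savings = 1 - 6259/6644 = 5.79%


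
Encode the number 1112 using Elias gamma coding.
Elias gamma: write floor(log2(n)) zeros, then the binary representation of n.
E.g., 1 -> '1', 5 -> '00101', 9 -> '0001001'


num_bits = floor(log2(1112)) + 1 = 11
leading_zeros = num_bits - 1 = 10
binary(1112) = 10001011000

Elias gamma(1112) = '0000000000' + '10001011000' = 000000000010001011000 (21 bits)


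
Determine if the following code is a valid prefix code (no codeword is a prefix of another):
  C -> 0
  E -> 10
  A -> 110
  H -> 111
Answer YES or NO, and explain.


Checking each pair (does one codeword prefix another?):
  C='0' vs E='10': no prefix
  C='0' vs A='110': no prefix
  C='0' vs H='111': no prefix
  E='10' vs C='0': no prefix
  E='10' vs A='110': no prefix
  E='10' vs H='111': no prefix
  A='110' vs C='0': no prefix
  A='110' vs E='10': no prefix
  A='110' vs H='111': no prefix
  H='111' vs C='0': no prefix
  H='111' vs E='10': no prefix
  H='111' vs A='110': no prefix
No violation found over all pairs.

YES -- this is a valid prefix code. No codeword is a prefix of any other codeword.


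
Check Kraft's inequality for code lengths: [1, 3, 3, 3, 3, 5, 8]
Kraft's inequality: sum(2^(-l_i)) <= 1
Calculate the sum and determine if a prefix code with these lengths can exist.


Sum = 2^(-1) + 2^(-3) + 2^(-3) + 2^(-3) + 2^(-3) + 2^(-5) + 2^(-8)
    = 0.5 + 0.125 + 0.125 + 0.125 + 0.125 + 0.03125 + 0.00390625
    = 265/256 = 1.03515625
Since 1.03515625 > 1, Kraft's inequality is NOT satisfied.
A prefix code with these lengths CANNOT exist.

Kraft sum = 1.03515625. Not satisfied.


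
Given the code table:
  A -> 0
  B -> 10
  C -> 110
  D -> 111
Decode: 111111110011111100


Decoding:
111 -> D
111 -> D
110 -> C
0 -> A
111 -> D
111 -> D
0 -> A
0 -> A


Result: DDCADDAA


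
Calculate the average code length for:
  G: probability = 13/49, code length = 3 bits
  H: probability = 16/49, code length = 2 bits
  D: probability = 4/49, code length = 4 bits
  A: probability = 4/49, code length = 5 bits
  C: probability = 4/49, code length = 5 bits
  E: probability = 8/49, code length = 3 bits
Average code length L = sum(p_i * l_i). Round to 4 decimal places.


Weighted contributions p_i * l_i:
  G: (13/49) * 3 = 39/49
  H: (16/49) * 2 = 32/49
  D: (4/49) * 4 = 16/49
  A: (4/49) * 5 = 20/49
  C: (4/49) * 5 = 20/49
  E: (8/49) * 3 = 24/49
Sum = (39 + 32 + 16 + 20 + 20 + 24)/49 = 151/49

L = 151/49 = 3.0816 bits/symbol


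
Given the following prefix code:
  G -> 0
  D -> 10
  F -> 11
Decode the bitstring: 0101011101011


Decoding step by step:
Bits 0 -> G
Bits 10 -> D
Bits 10 -> D
Bits 11 -> F
Bits 10 -> D
Bits 10 -> D
Bits 11 -> F


Decoded message: GDDFDDF


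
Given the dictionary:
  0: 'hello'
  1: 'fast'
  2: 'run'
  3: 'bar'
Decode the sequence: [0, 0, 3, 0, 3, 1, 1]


Look up each index in the dictionary:
  0 -> 'hello'
  0 -> 'hello'
  3 -> 'bar'
  0 -> 'hello'
  3 -> 'bar'
  1 -> 'fast'
  1 -> 'fast'

Decoded: "hello hello bar hello bar fast fast"


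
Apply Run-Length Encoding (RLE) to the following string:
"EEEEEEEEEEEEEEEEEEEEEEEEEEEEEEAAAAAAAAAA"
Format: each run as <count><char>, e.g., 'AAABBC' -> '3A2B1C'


Scanning runs left to right:
  i=0: run of 'E' x 30 -> '30E'
  i=30: run of 'A' x 10 -> '10A'

RLE = 30E10A


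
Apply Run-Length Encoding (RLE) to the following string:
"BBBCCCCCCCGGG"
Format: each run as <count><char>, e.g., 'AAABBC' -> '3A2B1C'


Scanning runs left to right:
  i=0: run of 'B' x 3 -> '3B'
  i=3: run of 'C' x 7 -> '7C'
  i=10: run of 'G' x 3 -> '3G'

RLE = 3B7C3G


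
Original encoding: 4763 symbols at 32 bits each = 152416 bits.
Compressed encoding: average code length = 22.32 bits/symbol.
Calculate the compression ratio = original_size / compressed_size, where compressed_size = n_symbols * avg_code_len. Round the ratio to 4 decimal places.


original_size = n_symbols * orig_bits = 4763 * 32 = 152416 bits
compressed_size = n_symbols * avg_code_len = 4763 * 22.32 = 106310.16 bits
ratio = original_size / compressed_size = 152416 / 106310.16 = 1.4337

Compression ratio = 1.4337


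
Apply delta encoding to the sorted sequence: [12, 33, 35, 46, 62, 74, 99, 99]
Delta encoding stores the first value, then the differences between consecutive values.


First value: 12
Deltas:
  33 - 12 = 21
  35 - 33 = 2
  46 - 35 = 11
  62 - 46 = 16
  74 - 62 = 12
  99 - 74 = 25
  99 - 99 = 0


Delta encoded: [12, 21, 2, 11, 16, 12, 25, 0]


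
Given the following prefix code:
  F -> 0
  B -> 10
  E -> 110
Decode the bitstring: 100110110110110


Decoding step by step:
Bits 10 -> B
Bits 0 -> F
Bits 110 -> E
Bits 110 -> E
Bits 110 -> E
Bits 110 -> E


Decoded message: BFEEEE


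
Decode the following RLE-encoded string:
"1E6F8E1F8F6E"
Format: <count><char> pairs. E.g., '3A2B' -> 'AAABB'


Expanding each <count><char> pair:
  1E -> 'E'
  6F -> 'FFFFFF'
  8E -> 'EEEEEEEE'
  1F -> 'F'
  8F -> 'FFFFFFFF'
  6E -> 'EEEEEE'

Decoded = EFFFFFFEEEEEEEEFFFFFFFFFEEEEEE


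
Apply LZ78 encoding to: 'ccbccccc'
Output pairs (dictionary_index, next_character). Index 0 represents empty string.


LZ78 encoding steps:
Dictionary: {0: ''}
Step 1: w='' (idx 0), next='c' -> output (0, 'c'), add 'c' as idx 1
Step 2: w='c' (idx 1), next='b' -> output (1, 'b'), add 'cb' as idx 2
Step 3: w='c' (idx 1), next='c' -> output (1, 'c'), add 'cc' as idx 3
Step 4: w='cc' (idx 3), next='c' -> output (3, 'c'), add 'ccc' as idx 4


Encoded: [(0, 'c'), (1, 'b'), (1, 'c'), (3, 'c')]


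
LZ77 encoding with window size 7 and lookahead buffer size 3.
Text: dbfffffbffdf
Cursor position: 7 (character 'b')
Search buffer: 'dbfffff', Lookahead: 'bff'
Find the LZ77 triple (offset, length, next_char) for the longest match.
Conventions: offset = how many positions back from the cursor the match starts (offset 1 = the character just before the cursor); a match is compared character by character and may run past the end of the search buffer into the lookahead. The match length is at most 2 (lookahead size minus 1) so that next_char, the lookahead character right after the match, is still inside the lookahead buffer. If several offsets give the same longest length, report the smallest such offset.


Try each offset into the search buffer:
  offset=1 (pos 6, char 'f'): match length 0
  offset=2 (pos 5, char 'f'): match length 0
  offset=3 (pos 4, char 'f'): match length 0
  offset=4 (pos 3, char 'f'): match length 0
  offset=5 (pos 2, char 'f'): match length 0
  offset=6 (pos 1, char 'b'): match length 2
  offset=7 (pos 0, char 'd'): match length 0
Longest match has length 2 at offset 6.
next_char = character at position 7 + 2 = 9 -> 'f'

Best match: offset=6, length=2 (matching 'bf' starting at position 1)
LZ77 triple: (6, 2, 'f')


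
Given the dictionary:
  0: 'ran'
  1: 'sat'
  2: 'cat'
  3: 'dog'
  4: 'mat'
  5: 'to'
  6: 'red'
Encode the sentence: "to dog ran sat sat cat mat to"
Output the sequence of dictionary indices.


Look up each word in the dictionary:
  'to' -> 5
  'dog' -> 3
  'ran' -> 0
  'sat' -> 1
  'sat' -> 1
  'cat' -> 2
  'mat' -> 4
  'to' -> 5

Encoded: [5, 3, 0, 1, 1, 2, 4, 5]


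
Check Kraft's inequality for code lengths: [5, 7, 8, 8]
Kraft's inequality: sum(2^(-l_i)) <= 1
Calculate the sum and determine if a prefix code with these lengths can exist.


Sum = 2^(-5) + 2^(-7) + 2^(-8) + 2^(-8)
    = 0.03125 + 0.0078125 + 0.00390625 + 0.00390625
    = 12/256 = 0.046875
Since 0.046875 <= 1, Kraft's inequality IS satisfied.
A prefix code with these lengths CAN exist.

Kraft sum = 0.046875. Satisfied.


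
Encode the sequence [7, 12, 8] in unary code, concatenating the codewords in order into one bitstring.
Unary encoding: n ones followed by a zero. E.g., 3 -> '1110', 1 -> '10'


Encode each number as n ones followed by a terminating 0:
  7 -> 11111110 (8 bits)
  12 -> 1111111111110 (13 bits)
  8 -> 111111110 (9 bits)
Total length = 8 + 13 + 9 = 30 bits.

Unary([7, 12, 8]) = 111111101111111111110111111110 (30 bits)


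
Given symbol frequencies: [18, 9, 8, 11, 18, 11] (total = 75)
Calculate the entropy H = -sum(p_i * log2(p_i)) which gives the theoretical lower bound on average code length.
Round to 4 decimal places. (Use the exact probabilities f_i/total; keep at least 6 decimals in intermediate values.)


Per-symbol terms -p_i * log2(p_i) with p_i = f_i/75:
  p = 18/75 = 0.240000: log2(p) = -2.058894, -p*log2(p) = 0.494134
  p = 9/75 = 0.120000: log2(p) = -3.058894, -p*log2(p) = 0.367067
  p = 8/75 = 0.106667: log2(p) = -3.228819, -p*log2(p) = 0.344407
  p = 11/75 = 0.146667: log2(p) = -2.769387, -p*log2(p) = 0.406177
  p = 18/75 = 0.240000: log2(p) = -2.058894, -p*log2(p) = 0.494134
  p = 11/75 = 0.146667: log2(p) = -2.769387, -p*log2(p) = 0.406177
H = 0.494134 + 0.367067 + 0.344407 + 0.406177 + 0.494134 + 0.406177 = 2.512096

H = 2.5121 bits/symbol


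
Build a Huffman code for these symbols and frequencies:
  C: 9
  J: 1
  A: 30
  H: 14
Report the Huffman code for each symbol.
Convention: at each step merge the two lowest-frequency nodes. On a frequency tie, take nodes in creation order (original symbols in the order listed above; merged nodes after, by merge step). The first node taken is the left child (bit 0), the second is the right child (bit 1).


Huffman tree construction:
Step 1: Merge J(1) + C(9) = 10
Step 2: Merge (J+C)(10) + H(14) = 24
Step 3: Merge ((J+C)+H)(24) + A(30) = 54
Read each symbol's code off the tree from the root (left child = 0, right child = 1).

Codes:
  C: 001 (length 3)
  J: 000 (length 3)
  A: 1 (length 1)
  H: 01 (length 2)
Average code length: 88/54 = 1.6296 bits/symbol


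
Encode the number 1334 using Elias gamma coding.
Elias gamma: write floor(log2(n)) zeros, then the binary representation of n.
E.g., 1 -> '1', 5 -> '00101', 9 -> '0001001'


num_bits = floor(log2(1334)) + 1 = 11
leading_zeros = num_bits - 1 = 10
binary(1334) = 10100110110

Elias gamma(1334) = '0000000000' + '10100110110' = 000000000010100110110 (21 bits)


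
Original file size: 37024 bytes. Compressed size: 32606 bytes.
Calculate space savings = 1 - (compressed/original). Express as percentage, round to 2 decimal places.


ratio = compressed/original = 32606/37024 = 0.880672
savings = 1 - ratio = 1 - 0.880672 = 0.119328
as a percentage: 0.119328 * 100 = 11.93%

Space savings = 1 - 32606/37024 = 11.93%


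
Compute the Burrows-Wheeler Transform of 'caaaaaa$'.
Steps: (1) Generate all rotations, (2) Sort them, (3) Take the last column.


Rotations (sorted):
  0: $caaaaaa -> last char: a
  1: a$caaaaa -> last char: a
  2: aa$caaaa -> last char: a
  3: aaa$caaa -> last char: a
  4: aaaa$caa -> last char: a
  5: aaaaa$ca -> last char: a
  6: aaaaaa$c -> last char: c
  7: caaaaaa$ -> last char: $


BWT = aaaaaac$


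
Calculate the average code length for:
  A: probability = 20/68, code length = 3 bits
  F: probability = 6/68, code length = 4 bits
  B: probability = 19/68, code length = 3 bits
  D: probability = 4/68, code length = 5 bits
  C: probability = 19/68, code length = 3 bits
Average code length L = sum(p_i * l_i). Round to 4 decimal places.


Weighted contributions p_i * l_i:
  A: (20/68) * 3 = 60/68
  F: (6/68) * 4 = 24/68
  B: (19/68) * 3 = 57/68
  D: (4/68) * 5 = 20/68
  C: (19/68) * 3 = 57/68
Sum = (60 + 24 + 57 + 20 + 57)/68 = 218/68

L = 218/68 = 3.2059 bits/symbol


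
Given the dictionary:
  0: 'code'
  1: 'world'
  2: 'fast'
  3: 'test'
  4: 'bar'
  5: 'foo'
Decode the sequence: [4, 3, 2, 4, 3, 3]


Look up each index in the dictionary:
  4 -> 'bar'
  3 -> 'test'
  2 -> 'fast'
  4 -> 'bar'
  3 -> 'test'
  3 -> 'test'

Decoded: "bar test fast bar test test"


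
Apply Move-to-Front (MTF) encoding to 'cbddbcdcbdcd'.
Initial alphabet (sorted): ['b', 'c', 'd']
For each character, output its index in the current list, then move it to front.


MTF encoding:
'c': index 1 in ['b', 'c', 'd'] -> ['c', 'b', 'd']
'b': index 1 in ['c', 'b', 'd'] -> ['b', 'c', 'd']
'd': index 2 in ['b', 'c', 'd'] -> ['d', 'b', 'c']
'd': index 0 in ['d', 'b', 'c'] -> ['d', 'b', 'c']
'b': index 1 in ['d', 'b', 'c'] -> ['b', 'd', 'c']
'c': index 2 in ['b', 'd', 'c'] -> ['c', 'b', 'd']
'd': index 2 in ['c', 'b', 'd'] -> ['d', 'c', 'b']
'c': index 1 in ['d', 'c', 'b'] -> ['c', 'd', 'b']
'b': index 2 in ['c', 'd', 'b'] -> ['b', 'c', 'd']
'd': index 2 in ['b', 'c', 'd'] -> ['d', 'b', 'c']
'c': index 2 in ['d', 'b', 'c'] -> ['c', 'd', 'b']
'd': index 1 in ['c', 'd', 'b'] -> ['d', 'c', 'b']


Output: [1, 1, 2, 0, 1, 2, 2, 1, 2, 2, 2, 1]


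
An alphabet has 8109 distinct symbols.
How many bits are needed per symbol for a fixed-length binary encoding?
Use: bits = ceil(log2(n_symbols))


log2(8109) = 12.9853
Bracket: 2^12 = 4096 < 8109 <= 2^13 = 8192
So ceil(log2(8109)) = 13

bits = ceil(log2(8109)) = ceil(12.9853) = 13 bits


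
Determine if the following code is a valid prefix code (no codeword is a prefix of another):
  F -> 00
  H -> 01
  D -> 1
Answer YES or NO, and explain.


Checking each pair (does one codeword prefix another?):
  F='00' vs H='01': no prefix
  F='00' vs D='1': no prefix
  H='01' vs F='00': no prefix
  H='01' vs D='1': no prefix
  D='1' vs F='00': no prefix
  D='1' vs H='01': no prefix
No violation found over all pairs.

YES -- this is a valid prefix code. No codeword is a prefix of any other codeword.


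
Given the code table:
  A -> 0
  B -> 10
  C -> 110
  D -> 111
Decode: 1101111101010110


Decoding:
110 -> C
111 -> D
110 -> C
10 -> B
10 -> B
110 -> C


Result: CDCBBC


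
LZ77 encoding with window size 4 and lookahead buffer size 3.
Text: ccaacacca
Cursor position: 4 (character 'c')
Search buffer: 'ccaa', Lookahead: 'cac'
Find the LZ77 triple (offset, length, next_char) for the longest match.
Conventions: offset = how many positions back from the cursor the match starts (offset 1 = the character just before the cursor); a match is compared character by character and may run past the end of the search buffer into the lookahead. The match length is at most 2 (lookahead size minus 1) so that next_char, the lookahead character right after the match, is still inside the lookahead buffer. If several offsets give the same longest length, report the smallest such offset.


Try each offset into the search buffer:
  offset=1 (pos 3, char 'a'): match length 0
  offset=2 (pos 2, char 'a'): match length 0
  offset=3 (pos 1, char 'c'): match length 2
  offset=4 (pos 0, char 'c'): match length 1
Longest match has length 2 at offset 3.
next_char = character at position 4 + 2 = 6 -> 'c'

Best match: offset=3, length=2 (matching 'ca' starting at position 1)
LZ77 triple: (3, 2, 'c')


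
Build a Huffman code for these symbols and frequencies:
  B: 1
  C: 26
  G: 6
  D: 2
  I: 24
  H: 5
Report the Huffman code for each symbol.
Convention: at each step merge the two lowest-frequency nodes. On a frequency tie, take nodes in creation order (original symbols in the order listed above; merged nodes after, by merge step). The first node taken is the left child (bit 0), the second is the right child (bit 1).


Huffman tree construction:
Step 1: Merge B(1) + D(2) = 3
Step 2: Merge (B+D)(3) + H(5) = 8
Step 3: Merge G(6) + ((B+D)+H)(8) = 14
Step 4: Merge (G+((B+D)+H))(14) + I(24) = 38
Step 5: Merge C(26) + ((G+((B+D)+H))+I)(38) = 64
Read each symbol's code off the tree from the root (left child = 0, right child = 1).

Codes:
  B: 10100 (length 5)
  C: 0 (length 1)
  G: 100 (length 3)
  D: 10101 (length 5)
  I: 11 (length 2)
  H: 1011 (length 4)
Average code length: 127/64 = 1.9844 bits/symbol


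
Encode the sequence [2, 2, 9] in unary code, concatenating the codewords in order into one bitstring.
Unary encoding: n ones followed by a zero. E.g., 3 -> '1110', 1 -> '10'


Encode each number as n ones followed by a terminating 0:
  2 -> 110 (3 bits)
  2 -> 110 (3 bits)
  9 -> 1111111110 (10 bits)
Total length = 3 + 3 + 10 = 16 bits.

Unary([2, 2, 9]) = 1101101111111110 (16 bits)


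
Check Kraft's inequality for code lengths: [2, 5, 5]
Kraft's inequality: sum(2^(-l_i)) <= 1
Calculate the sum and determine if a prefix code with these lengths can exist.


Sum = 2^(-2) + 2^(-5) + 2^(-5)
    = 0.25 + 0.03125 + 0.03125
    = 10/32 = 0.3125
Since 0.3125 <= 1, Kraft's inequality IS satisfied.
A prefix code with these lengths CAN exist.

Kraft sum = 0.3125. Satisfied.


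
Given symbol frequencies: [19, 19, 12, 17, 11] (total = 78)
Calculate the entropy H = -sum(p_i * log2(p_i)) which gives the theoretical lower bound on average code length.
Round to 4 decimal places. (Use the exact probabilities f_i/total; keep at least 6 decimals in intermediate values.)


Per-symbol terms -p_i * log2(p_i) with p_i = f_i/78:
  p = 19/78 = 0.243590: log2(p) = -2.037475, -p*log2(p) = 0.496308
  p = 19/78 = 0.243590: log2(p) = -2.037475, -p*log2(p) = 0.496308
  p = 12/78 = 0.153846: log2(p) = -2.700440, -p*log2(p) = 0.415452
  p = 17/78 = 0.217949: log2(p) = -2.197939, -p*log2(p) = 0.479038
  p = 11/78 = 0.141026: log2(p) = -2.825971, -p*log2(p) = 0.398534
H = 0.496308 + 0.496308 + 0.415452 + 0.479038 + 0.398534 = 2.285640

H = 2.2856 bits/symbol


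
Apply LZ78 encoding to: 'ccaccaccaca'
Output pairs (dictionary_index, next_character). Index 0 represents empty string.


LZ78 encoding steps:
Dictionary: {0: ''}
Step 1: w='' (idx 0), next='c' -> output (0, 'c'), add 'c' as idx 1
Step 2: w='c' (idx 1), next='a' -> output (1, 'a'), add 'ca' as idx 2
Step 3: w='c' (idx 1), next='c' -> output (1, 'c'), add 'cc' as idx 3
Step 4: w='' (idx 0), next='a' -> output (0, 'a'), add 'a' as idx 4
Step 5: w='cc' (idx 3), next='a' -> output (3, 'a'), add 'cca' as idx 5
Step 6: w='ca' (idx 2), end of input -> output (2, '')


Encoded: [(0, 'c'), (1, 'a'), (1, 'c'), (0, 'a'), (3, 'a'), (2, '')]


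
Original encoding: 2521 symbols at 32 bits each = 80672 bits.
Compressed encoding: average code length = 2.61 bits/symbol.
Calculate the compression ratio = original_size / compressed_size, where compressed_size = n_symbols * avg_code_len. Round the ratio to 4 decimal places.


original_size = n_symbols * orig_bits = 2521 * 32 = 80672 bits
compressed_size = n_symbols * avg_code_len = 2521 * 2.61 = 6579.81 bits
ratio = original_size / compressed_size = 80672 / 6579.81 = 12.2605

Compression ratio = 12.2605


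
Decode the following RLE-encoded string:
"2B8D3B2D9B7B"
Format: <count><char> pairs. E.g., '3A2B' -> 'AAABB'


Expanding each <count><char> pair:
  2B -> 'BB'
  8D -> 'DDDDDDDD'
  3B -> 'BBB'
  2D -> 'DD'
  9B -> 'BBBBBBBBB'
  7B -> 'BBBBBBB'

Decoded = BBDDDDDDDDBBBDDBBBBBBBBBBBBBBBB


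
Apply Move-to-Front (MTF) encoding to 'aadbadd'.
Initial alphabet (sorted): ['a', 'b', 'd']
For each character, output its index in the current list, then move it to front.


MTF encoding:
'a': index 0 in ['a', 'b', 'd'] -> ['a', 'b', 'd']
'a': index 0 in ['a', 'b', 'd'] -> ['a', 'b', 'd']
'd': index 2 in ['a', 'b', 'd'] -> ['d', 'a', 'b']
'b': index 2 in ['d', 'a', 'b'] -> ['b', 'd', 'a']
'a': index 2 in ['b', 'd', 'a'] -> ['a', 'b', 'd']
'd': index 2 in ['a', 'b', 'd'] -> ['d', 'a', 'b']
'd': index 0 in ['d', 'a', 'b'] -> ['d', 'a', 'b']


Output: [0, 0, 2, 2, 2, 2, 0]


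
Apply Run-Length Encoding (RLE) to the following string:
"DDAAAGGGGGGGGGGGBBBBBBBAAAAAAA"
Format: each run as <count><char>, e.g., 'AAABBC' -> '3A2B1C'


Scanning runs left to right:
  i=0: run of 'D' x 2 -> '2D'
  i=2: run of 'A' x 3 -> '3A'
  i=5: run of 'G' x 11 -> '11G'
  i=16: run of 'B' x 7 -> '7B'
  i=23: run of 'A' x 7 -> '7A'

RLE = 2D3A11G7B7A


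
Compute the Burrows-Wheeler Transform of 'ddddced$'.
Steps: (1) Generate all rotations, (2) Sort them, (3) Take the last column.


Rotations (sorted):
  0: $ddddced -> last char: d
  1: ced$dddd -> last char: d
  2: d$ddddce -> last char: e
  3: dced$ddd -> last char: d
  4: ddced$dd -> last char: d
  5: dddced$d -> last char: d
  6: ddddced$ -> last char: $
  7: ed$ddddc -> last char: c


BWT = ddeddd$c


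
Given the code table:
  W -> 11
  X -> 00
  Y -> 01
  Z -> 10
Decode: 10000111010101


Decoding:
10 -> Z
00 -> X
01 -> Y
11 -> W
01 -> Y
01 -> Y
01 -> Y


Result: ZXYWYYY


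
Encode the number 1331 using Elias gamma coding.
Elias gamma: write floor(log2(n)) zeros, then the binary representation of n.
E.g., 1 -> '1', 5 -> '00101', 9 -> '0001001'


num_bits = floor(log2(1331)) + 1 = 11
leading_zeros = num_bits - 1 = 10
binary(1331) = 10100110011

Elias gamma(1331) = '0000000000' + '10100110011' = 000000000010100110011 (21 bits)


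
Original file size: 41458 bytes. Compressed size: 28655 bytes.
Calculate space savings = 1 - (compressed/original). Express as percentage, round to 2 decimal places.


ratio = compressed/original = 28655/41458 = 0.691181
savings = 1 - ratio = 1 - 0.691181 = 0.308819
as a percentage: 0.308819 * 100 = 30.88%

Space savings = 1 - 28655/41458 = 30.88%


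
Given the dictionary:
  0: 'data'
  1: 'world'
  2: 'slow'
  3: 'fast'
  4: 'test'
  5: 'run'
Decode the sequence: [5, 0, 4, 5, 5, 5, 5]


Look up each index in the dictionary:
  5 -> 'run'
  0 -> 'data'
  4 -> 'test'
  5 -> 'run'
  5 -> 'run'
  5 -> 'run'
  5 -> 'run'

Decoded: "run data test run run run run"


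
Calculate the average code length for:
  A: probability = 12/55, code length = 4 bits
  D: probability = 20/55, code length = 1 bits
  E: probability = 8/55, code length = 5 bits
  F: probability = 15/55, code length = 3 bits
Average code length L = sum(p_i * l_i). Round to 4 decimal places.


Weighted contributions p_i * l_i:
  A: (12/55) * 4 = 48/55
  D: (20/55) * 1 = 20/55
  E: (8/55) * 5 = 40/55
  F: (15/55) * 3 = 45/55
Sum = (48 + 20 + 40 + 45)/55 = 153/55

L = 153/55 = 2.7818 bits/symbol


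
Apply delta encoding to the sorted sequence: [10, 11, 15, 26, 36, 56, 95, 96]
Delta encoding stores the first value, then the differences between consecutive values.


First value: 10
Deltas:
  11 - 10 = 1
  15 - 11 = 4
  26 - 15 = 11
  36 - 26 = 10
  56 - 36 = 20
  95 - 56 = 39
  96 - 95 = 1


Delta encoded: [10, 1, 4, 11, 10, 20, 39, 1]


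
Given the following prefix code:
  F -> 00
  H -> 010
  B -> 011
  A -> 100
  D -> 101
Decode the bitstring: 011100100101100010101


Decoding step by step:
Bits 011 -> B
Bits 100 -> A
Bits 100 -> A
Bits 101 -> D
Bits 100 -> A
Bits 010 -> H
Bits 101 -> D


Decoded message: BAADAHD


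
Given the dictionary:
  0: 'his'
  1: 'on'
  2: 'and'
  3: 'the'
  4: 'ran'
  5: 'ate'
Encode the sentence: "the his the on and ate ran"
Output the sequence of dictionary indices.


Look up each word in the dictionary:
  'the' -> 3
  'his' -> 0
  'the' -> 3
  'on' -> 1
  'and' -> 2
  'ate' -> 5
  'ran' -> 4

Encoded: [3, 0, 3, 1, 2, 5, 4]


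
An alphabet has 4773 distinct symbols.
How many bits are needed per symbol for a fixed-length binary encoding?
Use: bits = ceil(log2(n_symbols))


log2(4773) = 12.2207
Bracket: 2^12 = 4096 < 4773 <= 2^13 = 8192
So ceil(log2(4773)) = 13

bits = ceil(log2(4773)) = ceil(12.2207) = 13 bits


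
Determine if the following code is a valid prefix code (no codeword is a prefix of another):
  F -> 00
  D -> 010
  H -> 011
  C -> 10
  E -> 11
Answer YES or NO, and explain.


Checking each pair (does one codeword prefix another?):
  F='00' vs D='010': no prefix
  F='00' vs H='011': no prefix
  F='00' vs C='10': no prefix
  F='00' vs E='11': no prefix
  D='010' vs F='00': no prefix
  D='010' vs H='011': no prefix
  D='010' vs C='10': no prefix
  D='010' vs E='11': no prefix
  H='011' vs F='00': no prefix
  H='011' vs D='010': no prefix
  H='011' vs C='10': no prefix
  H='011' vs E='11': no prefix
  C='10' vs F='00': no prefix
  C='10' vs D='010': no prefix
  C='10' vs H='011': no prefix
  C='10' vs E='11': no prefix
  E='11' vs F='00': no prefix
  E='11' vs D='010': no prefix
  E='11' vs H='011': no prefix
  E='11' vs C='10': no prefix
No violation found over all pairs.

YES -- this is a valid prefix code. No codeword is a prefix of any other codeword.


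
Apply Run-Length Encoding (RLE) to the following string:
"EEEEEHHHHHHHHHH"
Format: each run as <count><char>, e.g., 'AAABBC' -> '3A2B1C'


Scanning runs left to right:
  i=0: run of 'E' x 5 -> '5E'
  i=5: run of 'H' x 10 -> '10H'

RLE = 5E10H


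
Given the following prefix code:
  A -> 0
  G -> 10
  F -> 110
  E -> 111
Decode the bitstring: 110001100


Decoding step by step:
Bits 110 -> F
Bits 0 -> A
Bits 0 -> A
Bits 110 -> F
Bits 0 -> A


Decoded message: FAAFA


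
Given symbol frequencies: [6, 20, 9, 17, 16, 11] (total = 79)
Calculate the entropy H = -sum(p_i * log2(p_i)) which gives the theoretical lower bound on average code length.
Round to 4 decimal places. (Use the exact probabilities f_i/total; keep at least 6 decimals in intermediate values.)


Per-symbol terms -p_i * log2(p_i) with p_i = f_i/79:
  p = 6/79 = 0.075949: log2(p) = -3.718818, -p*log2(p) = 0.282442
  p = 20/79 = 0.253165: log2(p) = -1.981853, -p*log2(p) = 0.501735
  p = 9/79 = 0.113924: log2(p) = -3.133856, -p*log2(p) = 0.357022
  p = 17/79 = 0.215190: log2(p) = -2.216318, -p*log2(p) = 0.476929
  p = 16/79 = 0.202532: log2(p) = -2.303781, -p*log2(p) = 0.466589
  p = 11/79 = 0.139241: log2(p) = -2.844349, -p*log2(p) = 0.396049
H = 0.282442 + 0.501735 + 0.357022 + 0.476929 + 0.466589 + 0.396049 = 2.480766

H = 2.4808 bits/symbol


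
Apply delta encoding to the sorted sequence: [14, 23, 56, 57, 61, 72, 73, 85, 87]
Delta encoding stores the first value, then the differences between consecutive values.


First value: 14
Deltas:
  23 - 14 = 9
  56 - 23 = 33
  57 - 56 = 1
  61 - 57 = 4
  72 - 61 = 11
  73 - 72 = 1
  85 - 73 = 12
  87 - 85 = 2


Delta encoded: [14, 9, 33, 1, 4, 11, 1, 12, 2]


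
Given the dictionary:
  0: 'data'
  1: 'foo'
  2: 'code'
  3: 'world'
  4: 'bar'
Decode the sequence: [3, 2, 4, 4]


Look up each index in the dictionary:
  3 -> 'world'
  2 -> 'code'
  4 -> 'bar'
  4 -> 'bar'

Decoded: "world code bar bar"


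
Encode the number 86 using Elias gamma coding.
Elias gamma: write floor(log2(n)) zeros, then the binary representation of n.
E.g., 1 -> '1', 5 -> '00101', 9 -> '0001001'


num_bits = floor(log2(86)) + 1 = 7
leading_zeros = num_bits - 1 = 6
binary(86) = 1010110

Elias gamma(86) = '000000' + '1010110' = 0000001010110 (13 bits)


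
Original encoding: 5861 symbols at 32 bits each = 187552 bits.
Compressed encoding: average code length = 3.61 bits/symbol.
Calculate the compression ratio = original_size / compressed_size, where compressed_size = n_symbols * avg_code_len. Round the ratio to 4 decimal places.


original_size = n_symbols * orig_bits = 5861 * 32 = 187552 bits
compressed_size = n_symbols * avg_code_len = 5861 * 3.61 = 21158.21 bits
ratio = original_size / compressed_size = 187552 / 21158.21 = 8.8643

Compression ratio = 8.8643


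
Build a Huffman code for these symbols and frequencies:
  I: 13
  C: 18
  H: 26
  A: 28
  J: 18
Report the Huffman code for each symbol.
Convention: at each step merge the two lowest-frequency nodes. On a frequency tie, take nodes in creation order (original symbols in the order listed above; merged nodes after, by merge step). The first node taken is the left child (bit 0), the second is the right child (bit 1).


Huffman tree construction:
Step 1: Merge I(13) + C(18) = 31
Step 2: Merge J(18) + H(26) = 44
Step 3: Merge A(28) + (I+C)(31) = 59
Step 4: Merge (J+H)(44) + (A+(I+C))(59) = 103
Read each symbol's code off the tree from the root (left child = 0, right child = 1).

Codes:
  I: 110 (length 3)
  C: 111 (length 3)
  H: 01 (length 2)
  A: 10 (length 2)
  J: 00 (length 2)
Average code length: 237/103 = 2.3010 bits/symbol


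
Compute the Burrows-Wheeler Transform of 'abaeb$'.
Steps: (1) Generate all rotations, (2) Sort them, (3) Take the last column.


Rotations (sorted):
  0: $abaeb -> last char: b
  1: abaeb$ -> last char: $
  2: aeb$ab -> last char: b
  3: b$abae -> last char: e
  4: baeb$a -> last char: a
  5: eb$aba -> last char: a


BWT = b$beaa


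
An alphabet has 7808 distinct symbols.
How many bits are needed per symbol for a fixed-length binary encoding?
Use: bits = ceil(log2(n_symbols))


log2(7808) = 12.9307
Bracket: 2^12 = 4096 < 7808 <= 2^13 = 8192
So ceil(log2(7808)) = 13

bits = ceil(log2(7808)) = ceil(12.9307) = 13 bits


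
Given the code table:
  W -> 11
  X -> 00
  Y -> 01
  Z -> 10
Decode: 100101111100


Decoding:
10 -> Z
01 -> Y
01 -> Y
11 -> W
11 -> W
00 -> X


Result: ZYYWWX


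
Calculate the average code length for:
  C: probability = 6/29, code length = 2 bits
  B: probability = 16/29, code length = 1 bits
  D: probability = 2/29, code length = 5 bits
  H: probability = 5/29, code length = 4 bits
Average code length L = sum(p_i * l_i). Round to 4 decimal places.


Weighted contributions p_i * l_i:
  C: (6/29) * 2 = 12/29
  B: (16/29) * 1 = 16/29
  D: (2/29) * 5 = 10/29
  H: (5/29) * 4 = 20/29
Sum = (12 + 16 + 10 + 20)/29 = 58/29

L = 58/29 = 2.0000 bits/symbol


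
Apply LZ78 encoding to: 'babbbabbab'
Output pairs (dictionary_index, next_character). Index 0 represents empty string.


LZ78 encoding steps:
Dictionary: {0: ''}
Step 1: w='' (idx 0), next='b' -> output (0, 'b'), add 'b' as idx 1
Step 2: w='' (idx 0), next='a' -> output (0, 'a'), add 'a' as idx 2
Step 3: w='b' (idx 1), next='b' -> output (1, 'b'), add 'bb' as idx 3
Step 4: w='b' (idx 1), next='a' -> output (1, 'a'), add 'ba' as idx 4
Step 5: w='bb' (idx 3), next='a' -> output (3, 'a'), add 'bba' as idx 5
Step 6: w='b' (idx 1), end of input -> output (1, '')


Encoded: [(0, 'b'), (0, 'a'), (1, 'b'), (1, 'a'), (3, 'a'), (1, '')]


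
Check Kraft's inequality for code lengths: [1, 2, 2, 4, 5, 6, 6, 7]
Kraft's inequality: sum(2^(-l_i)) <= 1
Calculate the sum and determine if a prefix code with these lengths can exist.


Sum = 2^(-1) + 2^(-2) + 2^(-2) + 2^(-4) + 2^(-5) + 2^(-6) + 2^(-6) + 2^(-7)
    = 0.5 + 0.25 + 0.25 + 0.0625 + 0.03125 + 0.015625 + 0.015625 + 0.0078125
    = 145/128 = 1.1328125
Since 1.1328125 > 1, Kraft's inequality is NOT satisfied.
A prefix code with these lengths CANNOT exist.

Kraft sum = 1.1328125. Not satisfied.


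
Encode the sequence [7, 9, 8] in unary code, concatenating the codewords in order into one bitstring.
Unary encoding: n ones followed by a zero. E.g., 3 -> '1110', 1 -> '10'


Encode each number as n ones followed by a terminating 0:
  7 -> 11111110 (8 bits)
  9 -> 1111111110 (10 bits)
  8 -> 111111110 (9 bits)
Total length = 8 + 10 + 9 = 27 bits.

Unary([7, 9, 8]) = 111111101111111110111111110 (27 bits)


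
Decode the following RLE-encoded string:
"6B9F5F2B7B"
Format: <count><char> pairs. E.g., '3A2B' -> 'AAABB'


Expanding each <count><char> pair:
  6B -> 'BBBBBB'
  9F -> 'FFFFFFFFF'
  5F -> 'FFFFF'
  2B -> 'BB'
  7B -> 'BBBBBBB'

Decoded = BBBBBBFFFFFFFFFFFFFFBBBBBBBBB


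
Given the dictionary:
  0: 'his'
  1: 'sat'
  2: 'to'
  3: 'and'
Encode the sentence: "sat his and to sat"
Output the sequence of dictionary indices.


Look up each word in the dictionary:
  'sat' -> 1
  'his' -> 0
  'and' -> 3
  'to' -> 2
  'sat' -> 1

Encoded: [1, 0, 3, 2, 1]


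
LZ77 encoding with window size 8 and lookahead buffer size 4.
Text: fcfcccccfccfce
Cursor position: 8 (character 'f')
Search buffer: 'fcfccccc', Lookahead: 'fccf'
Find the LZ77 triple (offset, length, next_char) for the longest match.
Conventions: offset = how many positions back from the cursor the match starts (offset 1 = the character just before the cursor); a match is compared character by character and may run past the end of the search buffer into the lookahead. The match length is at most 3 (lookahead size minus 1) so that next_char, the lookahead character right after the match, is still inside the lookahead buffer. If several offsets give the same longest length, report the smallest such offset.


Try each offset into the search buffer:
  offset=1 (pos 7, char 'c'): match length 0
  offset=2 (pos 6, char 'c'): match length 0
  offset=3 (pos 5, char 'c'): match length 0
  offset=4 (pos 4, char 'c'): match length 0
  offset=5 (pos 3, char 'c'): match length 0
  offset=6 (pos 2, char 'f'): match length 3
  offset=7 (pos 1, char 'c'): match length 0
  offset=8 (pos 0, char 'f'): match length 2
Longest match has length 3 at offset 6.
next_char = character at position 8 + 3 = 11 -> 'f'

Best match: offset=6, length=3 (matching 'fcc' starting at position 2)
LZ77 triple: (6, 3, 'f')


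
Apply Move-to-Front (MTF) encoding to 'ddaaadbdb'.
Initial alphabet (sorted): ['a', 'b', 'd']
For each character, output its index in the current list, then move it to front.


MTF encoding:
'd': index 2 in ['a', 'b', 'd'] -> ['d', 'a', 'b']
'd': index 0 in ['d', 'a', 'b'] -> ['d', 'a', 'b']
'a': index 1 in ['d', 'a', 'b'] -> ['a', 'd', 'b']
'a': index 0 in ['a', 'd', 'b'] -> ['a', 'd', 'b']
'a': index 0 in ['a', 'd', 'b'] -> ['a', 'd', 'b']
'd': index 1 in ['a', 'd', 'b'] -> ['d', 'a', 'b']
'b': index 2 in ['d', 'a', 'b'] -> ['b', 'd', 'a']
'd': index 1 in ['b', 'd', 'a'] -> ['d', 'b', 'a']
'b': index 1 in ['d', 'b', 'a'] -> ['b', 'd', 'a']


Output: [2, 0, 1, 0, 0, 1, 2, 1, 1]


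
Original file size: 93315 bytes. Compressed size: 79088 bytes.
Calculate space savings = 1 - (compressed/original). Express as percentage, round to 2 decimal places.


ratio = compressed/original = 79088/93315 = 0.847538
savings = 1 - ratio = 1 - 0.847538 = 0.152462
as a percentage: 0.152462 * 100 = 15.25%

Space savings = 1 - 79088/93315 = 15.25%


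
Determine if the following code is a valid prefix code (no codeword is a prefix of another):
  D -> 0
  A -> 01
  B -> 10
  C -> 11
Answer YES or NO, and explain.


Checking each pair (does one codeword prefix another?):
  D='0' vs A='01': prefix -- VIOLATION

NO -- this is NOT a valid prefix code. D (0) is a prefix of A (01).


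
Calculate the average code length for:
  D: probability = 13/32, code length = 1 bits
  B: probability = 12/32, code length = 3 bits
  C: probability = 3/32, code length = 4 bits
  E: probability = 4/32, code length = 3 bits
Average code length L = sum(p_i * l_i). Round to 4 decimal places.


Weighted contributions p_i * l_i:
  D: (13/32) * 1 = 13/32
  B: (12/32) * 3 = 36/32
  C: (3/32) * 4 = 12/32
  E: (4/32) * 3 = 12/32
Sum = (13 + 36 + 12 + 12)/32 = 73/32

L = 73/32 = 2.2813 bits/symbol


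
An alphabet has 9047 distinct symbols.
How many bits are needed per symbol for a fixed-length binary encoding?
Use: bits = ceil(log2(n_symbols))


log2(9047) = 13.1432
Bracket: 2^13 = 8192 < 9047 <= 2^14 = 16384
So ceil(log2(9047)) = 14

bits = ceil(log2(9047)) = ceil(13.1432) = 14 bits


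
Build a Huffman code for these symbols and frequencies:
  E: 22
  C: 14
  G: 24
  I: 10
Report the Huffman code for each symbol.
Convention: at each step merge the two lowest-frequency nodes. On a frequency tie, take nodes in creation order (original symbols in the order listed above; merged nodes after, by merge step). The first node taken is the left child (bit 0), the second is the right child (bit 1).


Huffman tree construction:
Step 1: Merge I(10) + C(14) = 24
Step 2: Merge E(22) + G(24) = 46
Step 3: Merge (I+C)(24) + (E+G)(46) = 70
Read each symbol's code off the tree from the root (left child = 0, right child = 1).

Codes:
  E: 10 (length 2)
  C: 01 (length 2)
  G: 11 (length 2)
  I: 00 (length 2)
Average code length: 140/70 = 2.0000 bits/symbol


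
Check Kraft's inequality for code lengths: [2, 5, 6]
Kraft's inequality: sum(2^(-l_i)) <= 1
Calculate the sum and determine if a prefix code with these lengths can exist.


Sum = 2^(-2) + 2^(-5) + 2^(-6)
    = 0.25 + 0.03125 + 0.015625
    = 19/64 = 0.296875
Since 0.296875 <= 1, Kraft's inequality IS satisfied.
A prefix code with these lengths CAN exist.

Kraft sum = 0.296875. Satisfied.


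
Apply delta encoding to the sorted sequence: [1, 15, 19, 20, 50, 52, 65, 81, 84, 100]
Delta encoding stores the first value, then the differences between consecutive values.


First value: 1
Deltas:
  15 - 1 = 14
  19 - 15 = 4
  20 - 19 = 1
  50 - 20 = 30
  52 - 50 = 2
  65 - 52 = 13
  81 - 65 = 16
  84 - 81 = 3
  100 - 84 = 16


Delta encoded: [1, 14, 4, 1, 30, 2, 13, 16, 3, 16]
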